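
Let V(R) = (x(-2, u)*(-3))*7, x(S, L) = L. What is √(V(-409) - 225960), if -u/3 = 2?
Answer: I*√225834 ≈ 475.22*I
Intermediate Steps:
u = -6 (u = -3*2 = -6)
V(R) = 126 (V(R) = -6*(-3)*7 = 18*7 = 126)
√(V(-409) - 225960) = √(126 - 225960) = √(-225834) = I*√225834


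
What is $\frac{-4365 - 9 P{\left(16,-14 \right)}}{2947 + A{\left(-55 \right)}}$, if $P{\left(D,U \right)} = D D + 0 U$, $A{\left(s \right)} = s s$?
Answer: $- \frac{6669}{5972} \approx -1.1167$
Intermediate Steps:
$A{\left(s \right)} = s^{2}$
$P{\left(D,U \right)} = D^{2}$ ($P{\left(D,U \right)} = D^{2} + 0 = D^{2}$)
$\frac{-4365 - 9 P{\left(16,-14 \right)}}{2947 + A{\left(-55 \right)}} = \frac{-4365 - 9 \cdot 16^{2}}{2947 + \left(-55\right)^{2}} = \frac{-4365 - 2304}{2947 + 3025} = \frac{-4365 - 2304}{5972} = \left(-6669\right) \frac{1}{5972} = - \frac{6669}{5972}$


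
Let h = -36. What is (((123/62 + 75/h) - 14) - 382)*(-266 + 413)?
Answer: -7220101/124 ≈ -58227.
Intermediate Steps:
(((123/62 + 75/h) - 14) - 382)*(-266 + 413) = (((123/62 + 75/(-36)) - 14) - 382)*(-266 + 413) = (((123*(1/62) + 75*(-1/36)) - 14) - 382)*147 = (((123/62 - 25/12) - 14) - 382)*147 = ((-37/372 - 14) - 382)*147 = (-5245/372 - 382)*147 = -147349/372*147 = -7220101/124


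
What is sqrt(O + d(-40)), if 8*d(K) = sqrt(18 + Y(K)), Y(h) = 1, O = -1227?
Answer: sqrt(-19632 + 2*sqrt(19))/4 ≈ 35.021*I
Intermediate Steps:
d(K) = sqrt(19)/8 (d(K) = sqrt(18 + 1)/8 = sqrt(19)/8)
sqrt(O + d(-40)) = sqrt(-1227 + sqrt(19)/8)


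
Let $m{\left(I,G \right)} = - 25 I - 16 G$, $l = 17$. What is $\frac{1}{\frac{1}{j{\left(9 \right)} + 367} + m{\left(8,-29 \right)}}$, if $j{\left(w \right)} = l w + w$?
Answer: $\frac{529}{139657} \approx 0.0037879$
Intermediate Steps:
$j{\left(w \right)} = 18 w$ ($j{\left(w \right)} = 17 w + w = 18 w$)
$\frac{1}{\frac{1}{j{\left(9 \right)} + 367} + m{\left(8,-29 \right)}} = \frac{1}{\frac{1}{18 \cdot 9 + 367} - -264} = \frac{1}{\frac{1}{162 + 367} + \left(-200 + 464\right)} = \frac{1}{\frac{1}{529} + 264} = \frac{1}{\frac{139657}{529}} = \frac{529}{139657}$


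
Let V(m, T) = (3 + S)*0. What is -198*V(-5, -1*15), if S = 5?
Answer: 0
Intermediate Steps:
V(m, T) = 0 (V(m, T) = (3 + 5)*0 = 8*0 = 0)
-198*V(-5, -1*15) = -198*0 = 0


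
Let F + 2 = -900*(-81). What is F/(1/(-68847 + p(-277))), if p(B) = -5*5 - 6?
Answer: -5021068444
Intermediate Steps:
F = 72898 (F = -2 - 900*(-81) = -2 + 72900 = 72898)
p(B) = -31 (p(B) = -25 - 6 = -31)
F/(1/(-68847 + p(-277))) = 72898/(1/(-68847 - 31)) = 72898/(1/(-68878)) = 72898/(-1/68878) = 72898*(-68878) = -5021068444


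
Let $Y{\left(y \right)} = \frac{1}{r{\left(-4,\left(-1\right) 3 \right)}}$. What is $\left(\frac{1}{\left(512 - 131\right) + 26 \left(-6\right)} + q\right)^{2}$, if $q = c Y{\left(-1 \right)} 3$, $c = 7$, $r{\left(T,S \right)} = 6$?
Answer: $\frac{2486929}{202500} \approx 12.281$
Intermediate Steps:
$Y{\left(y \right)} = \frac{1}{6}$
$q = \frac{7}{2}$ ($q = 7 \cdot \frac{1}{6} \cdot 3 = \frac{7}{6} \cdot 3 = \frac{7}{2} \approx 3.5$)
$\left(\frac{1}{\left(512 - 131\right) + 26 \left(-6\right)} + q\right)^{2} = \left(\frac{1}{\left(512 - 131\right) + 26 \left(-6\right)} + \frac{7}{2}\right)^{2} = \left(\frac{1}{381 - 156} + \frac{7}{2}\right)^{2} = \left(\frac{1}{225} + \frac{7}{2}\right)^{2} = \left(\frac{1577}{450}\right)^{2} = \frac{2486929}{202500}$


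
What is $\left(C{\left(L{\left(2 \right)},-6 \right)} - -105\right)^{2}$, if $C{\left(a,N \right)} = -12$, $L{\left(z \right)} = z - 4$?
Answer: $8649$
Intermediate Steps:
$L{\left(z \right)} = -4 + z$ ($L{\left(z \right)} = z - 4 = -4 + z$)
$\left(C{\left(L{\left(2 \right)},-6 \right)} - -105\right)^{2} = \left(-12 - -105\right)^{2} = \left(-12 + 105\right)^{2} = 93^{2} = 8649$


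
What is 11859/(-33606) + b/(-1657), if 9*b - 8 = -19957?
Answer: 54839203/55685142 ≈ 0.98481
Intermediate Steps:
b = -19949/9 (b = 8/9 + (⅑)*(-19957) = 8/9 - 19957/9 = -19949/9 ≈ -2216.6)
11859/(-33606) + b/(-1657) = 11859/(-33606) - 19949/9/(-1657) = 11859*(-1/33606) - 19949/9*(-1/1657) = -3953/11202 + 19949/14913 = 54839203/55685142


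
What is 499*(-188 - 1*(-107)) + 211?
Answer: -40208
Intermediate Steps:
499*(-188 - 1*(-107)) + 211 = 499*(-188 + 107) + 211 = 499*(-81) + 211 = -40419 + 211 = -40208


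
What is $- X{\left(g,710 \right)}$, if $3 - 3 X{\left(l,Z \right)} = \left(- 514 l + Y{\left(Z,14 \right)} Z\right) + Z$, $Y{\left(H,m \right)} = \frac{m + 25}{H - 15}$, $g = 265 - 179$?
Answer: $- \frac{2013515}{139} \approx -14486.0$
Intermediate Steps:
$g = 86$
$Y{\left(H,m \right)} = \frac{25 + m}{-15 + H}$
$X{\left(l,Z \right)} = 1 - \frac{Z}{3} + \frac{514 l}{3} - \frac{13 Z}{-15 + Z}$ ($X{\left(l,Z \right)} = 1 - \frac{\left(- 514 l + \frac{25 + 14}{-15 + Z} Z\right) + Z}{3} = 1 - \frac{\left(- 514 l + \frac{1}{-15 + Z} 39 Z\right) + Z}{3} = 1 - \frac{\left(- 514 l + \frac{39}{-15 + Z} Z\right) + Z}{3} = 1 - \frac{\left(- 514 l + \frac{39 Z}{-15 + Z}\right) + Z}{3} = 1 - \frac{Z - 514 l + \frac{39 Z}{-15 + Z}}{3} = 1 - \left(- \frac{514 l}{3} + \frac{Z}{3} + \frac{13 Z}{-15 + Z}\right) = 1 - \frac{Z}{3} + \frac{514 l}{3} - \frac{13 Z}{-15 + Z}$)
$- X{\left(g,710 \right)} = - \frac{\left(-39\right) 710 + \left(-15 + 710\right) \left(3 - 710 + 514 \cdot 86\right)}{3 \left(-15 + 710\right)} = - \frac{-27690 + 695 \left(3 - 710 + 44204\right)}{3 \cdot 695} = - \frac{-27690 + 695 \cdot 43497}{3 \cdot 695} = - \frac{-27690 + 30230415}{3 \cdot 695} = - \frac{30202725}{3 \cdot 695} = \left(-1\right) \frac{2013515}{139} = - \frac{2013515}{139}$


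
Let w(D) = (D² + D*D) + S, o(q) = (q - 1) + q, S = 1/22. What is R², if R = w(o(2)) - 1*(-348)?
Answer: 64850809/484 ≈ 1.3399e+5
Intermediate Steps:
S = 1/22 ≈ 0.045455
o(q) = -1 + 2*q (o(q) = (-1 + q) + q = -1 + 2*q)
w(D) = 1/22 + 2*D² (w(D) = (D² + D*D) + 1/22 = (D² + D²) + 1/22 = 2*D² + 1/22 = 1/22 + 2*D²)
R = 8053/22 (R = (1/22 + 2*(-1 + 2*2)²) - 1*(-348) = (1/22 + 2*(-1 + 4)²) + 348 = (1/22 + 2*3²) + 348 = (1/22 + 2*9) + 348 = (1/22 + 18) + 348 = 397/22 + 348 = 8053/22 ≈ 366.05)
R² = (8053/22)² = 64850809/484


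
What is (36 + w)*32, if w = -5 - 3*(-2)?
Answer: 1184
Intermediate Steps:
w = 1 (w = -5 + 6 = 1)
(36 + w)*32 = (36 + 1)*32 = 37*32 = 1184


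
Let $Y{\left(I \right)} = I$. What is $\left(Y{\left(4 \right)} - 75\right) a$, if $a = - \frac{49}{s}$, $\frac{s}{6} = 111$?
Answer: $\frac{3479}{666} \approx 5.2237$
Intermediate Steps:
$s = 666$ ($s = 6 \cdot 111 = 666$)
$a = - \frac{49}{666} \approx -0.073574$
$\left(Y{\left(4 \right)} - 75\right) a = \left(4 - 75\right) \left(- \frac{49}{666}\right) = \left(-71\right) \left(- \frac{49}{666}\right) = \frac{3479}{666}$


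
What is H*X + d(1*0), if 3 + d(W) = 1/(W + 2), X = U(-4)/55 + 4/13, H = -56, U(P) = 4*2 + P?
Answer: -34039/1430 ≈ -23.803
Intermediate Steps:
U(P) = 8 + P
X = 272/715 (X = (8 - 4)/55 + 4/13 = 4*(1/55) + 4*(1/13) = 4/55 + 4/13 = 272/715 ≈ 0.38042)
d(W) = -3 + 1/(2 + W) (d(W) = -3 + 1/(W + 2) = -3 + 1/(2 + W))
H*X + d(1*0) = -56*272/715 + (-5 - 3*0)/(2 + 1*0) = -15232/715 + (-5 - 3*0)/(2 + 0) = -15232/715 + (-5 + 0)/2 = -15232/715 + (1/2)*(-5) = -15232/715 - 5/2 = -34039/1430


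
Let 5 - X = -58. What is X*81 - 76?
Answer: 5027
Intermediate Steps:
X = 63 (X = 5 - 1*(-58) = 5 + 58 = 63)
X*81 - 76 = 63*81 - 76 = 5103 - 76 = 5027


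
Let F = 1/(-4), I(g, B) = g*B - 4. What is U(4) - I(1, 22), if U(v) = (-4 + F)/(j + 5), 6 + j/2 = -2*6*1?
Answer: -2215/124 ≈ -17.863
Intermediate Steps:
I(g, B) = -4 + B*g (I(g, B) = B*g - 4 = -4 + B*g)
j = -36 (j = -12 + 2*(-2*6*1) = -12 + 2*(-12*1) = -12 + 2*(-12) = -12 - 24 = -36)
F = -1/4 ≈ -0.25000
U(v) = 17/124 (U(v) = (-4 - 1/4)/(-36 + 5) = -17/4/(-31) = -17/4*(-1/31) = 17/124)
U(4) - I(1, 22) = 17/124 - (-4 + 22*1) = 17/124 - (-4 + 22) = 17/124 - 1*18 = 17/124 - 18 = -2215/124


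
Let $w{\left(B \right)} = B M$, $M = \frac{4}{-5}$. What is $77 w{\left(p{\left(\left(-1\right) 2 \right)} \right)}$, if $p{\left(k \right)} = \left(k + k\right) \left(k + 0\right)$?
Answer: $- \frac{2464}{5} \approx -492.8$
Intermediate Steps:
$M = - \frac{4}{5}$ ($M = 4 \left(- \frac{1}{5}\right) = - \frac{4}{5} \approx -0.8$)
$p{\left(k \right)} = 2 k^{2}$ ($p{\left(k \right)} = 2 k k = 2 k^{2}$)
$w{\left(B \right)} = - \frac{4 B}{5}$ ($w{\left(B \right)} = B \left(- \frac{4}{5}\right) = - \frac{4 B}{5}$)
$77 w{\left(p{\left(\left(-1\right) 2 \right)} \right)} = 77 \left(- \frac{4 \cdot 2 \left(\left(-1\right) 2\right)^{2}}{5}\right) = 77 \left(- \frac{4 \cdot 2 \left(-2\right)^{2}}{5}\right) = 77 \left(- \frac{4 \cdot 2 \cdot 4}{5}\right) = 77 \left(\left(- \frac{4}{5}\right) 8\right) = 77 \left(- \frac{32}{5}\right) = - \frac{2464}{5}$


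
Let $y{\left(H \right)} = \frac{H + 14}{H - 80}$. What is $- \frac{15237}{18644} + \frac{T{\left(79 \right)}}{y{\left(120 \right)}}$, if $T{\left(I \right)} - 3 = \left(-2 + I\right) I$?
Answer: $\frac{2268326801}{1249148} \approx 1815.9$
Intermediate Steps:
$y{\left(H \right)} = \frac{14 + H}{-80 + H}$
$T{\left(I \right)} = 3 + I \left(-2 + I\right)$ ($T{\left(I \right)} = 3 + \left(-2 + I\right) I = 3 + I \left(-2 + I\right)$)
$- \frac{15237}{18644} + \frac{T{\left(79 \right)}}{y{\left(120 \right)}} = - \frac{15237}{18644} + \frac{3 + 79^{2} - 158}{\frac{1}{-80 + 120} \left(14 + 120\right)} = \left(-15237\right) \frac{1}{18644} + \frac{3 + 6241 - 158}{\frac{1}{40} \cdot 134} = - \frac{15237}{18644} + \frac{6086}{\frac{1}{40} \cdot 134} = - \frac{15237}{18644} + \frac{6086}{\frac{67}{20}} = - \frac{15237}{18644} + 6086 \cdot \frac{20}{67} = - \frac{15237}{18644} + \frac{121720}{67} = \frac{2268326801}{1249148}$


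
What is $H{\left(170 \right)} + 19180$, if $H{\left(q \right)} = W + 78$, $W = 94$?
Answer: $19352$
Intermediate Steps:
$H{\left(q \right)} = 172$ ($H{\left(q \right)} = 94 + 78 = 172$)
$H{\left(170 \right)} + 19180 = 172 + 19180 = 19352$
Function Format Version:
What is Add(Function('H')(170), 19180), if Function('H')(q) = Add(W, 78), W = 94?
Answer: 19352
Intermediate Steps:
Function('H')(q) = 172 (Function('H')(q) = Add(94, 78) = 172)
Add(Function('H')(170), 19180) = Add(172, 19180) = 19352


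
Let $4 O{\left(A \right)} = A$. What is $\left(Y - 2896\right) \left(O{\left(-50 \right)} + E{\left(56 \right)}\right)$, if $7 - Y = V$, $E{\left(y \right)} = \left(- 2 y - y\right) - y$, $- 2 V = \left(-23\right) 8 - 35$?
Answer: $\frac{2836581}{4} \approx 7.0915 \cdot 10^{5}$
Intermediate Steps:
$V = \frac{219}{2}$ ($V = - \frac{\left(-23\right) 8 - 35}{2} = - \frac{-184 - 35}{2} = \left(- \frac{1}{2}\right) \left(-219\right) = \frac{219}{2} \approx 109.5$)
$O{\left(A \right)} = \frac{A}{4}$
$E{\left(y \right)} = - 4 y$ ($E{\left(y \right)} = - 3 y - y = - 4 y$)
$Y = - \frac{205}{2}$ ($Y = 7 - \frac{219}{2} = - \frac{205}{2} \approx -102.5$)
$\left(Y - 2896\right) \left(O{\left(-50 \right)} + E{\left(56 \right)}\right) = \left(- \frac{205}{2} - 2896\right) \left(\frac{1}{4} \left(-50\right) - 224\right) = - \frac{5997 \left(- \frac{25}{2} - 224\right)}{2} = \left(- \frac{5997}{2}\right) \left(- \frac{473}{2}\right) = \frac{2836581}{4}$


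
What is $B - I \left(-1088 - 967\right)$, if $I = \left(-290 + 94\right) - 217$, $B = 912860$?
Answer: $64145$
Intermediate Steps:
$I = -413$ ($I = -196 - 217 = -413$)
$B - I \left(-1088 - 967\right) = 912860 - - 413 \left(-1088 - 967\right) = 912860 - \left(-413\right) \left(-2055\right) = 912860 - 848715 = 64145$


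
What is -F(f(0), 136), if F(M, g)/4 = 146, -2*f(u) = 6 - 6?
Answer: -584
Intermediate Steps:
f(u) = 0 (f(u) = -(6 - 6)/2 = -1/2*0 = 0)
F(M, g) = 584 (F(M, g) = 4*146 = 584)
-F(f(0), 136) = -1*584 = -584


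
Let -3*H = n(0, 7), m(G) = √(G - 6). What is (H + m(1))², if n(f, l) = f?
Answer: -5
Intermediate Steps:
m(G) = √(-6 + G)
H = 0 (H = -⅓*0 = 0)
(H + m(1))² = (0 + √(-6 + 1))² = (0 + √(-5))² = (0 + I*√5)² = (I*√5)² = -5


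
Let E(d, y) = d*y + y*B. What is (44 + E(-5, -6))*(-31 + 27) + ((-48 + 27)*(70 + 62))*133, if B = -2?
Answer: -369020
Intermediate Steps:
E(d, y) = -2*y + d*y (E(d, y) = d*y + y*(-2) = d*y - 2*y = -2*y + d*y)
(44 + E(-5, -6))*(-31 + 27) + ((-48 + 27)*(70 + 62))*133 = (44 - 6*(-2 - 5))*(-31 + 27) + ((-48 + 27)*(70 + 62))*133 = (44 - 6*(-7))*(-4) - 21*132*133 = (44 + 42)*(-4) - 2772*133 = 86*(-4) - 368676 = -344 - 368676 = -369020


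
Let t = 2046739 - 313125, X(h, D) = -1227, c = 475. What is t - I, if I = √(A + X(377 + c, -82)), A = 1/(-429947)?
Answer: 1733614 - I*√226816377216590/429947 ≈ 1.7336e+6 - 35.029*I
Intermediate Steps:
A = -1/429947 ≈ -2.3259e-6
I = I*√226816377216590/429947 (I = √(-1/429947 - 1227) = √(-527544970/429947) = I*√226816377216590/429947 ≈ 35.029*I)
t = 1733614
t - I = 1733614 - I*√226816377216590/429947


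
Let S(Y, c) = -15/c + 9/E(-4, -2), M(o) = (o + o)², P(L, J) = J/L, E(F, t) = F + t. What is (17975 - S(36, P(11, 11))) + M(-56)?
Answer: 61071/2 ≈ 30536.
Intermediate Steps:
M(o) = 4*o² (M(o) = (2*o)² = 4*o²)
S(Y, c) = -3/2 - 15/c (S(Y, c) = -15/c + 9/(-4 - 2) = -15/c + 9/(-6) = -15/c + 9*(-⅙) = -15/c - 3/2 = -3/2 - 15/c)
(17975 - S(36, P(11, 11))) + M(-56) = (17975 - (-3/2 - 15/1)) + 4*(-56)² = (17975 - (-3/2 - 15/1)) + 4*3136 = (17975 - (-3/2 - 15/1)) + 12544 = (17975 - (-3/2 - 15*1)) + 12544 = (17975 - (-3/2 - 15)) + 12544 = (17975 - 1*(-33/2)) + 12544 = (17975 + 33/2) + 12544 = 35983/2 + 12544 = 61071/2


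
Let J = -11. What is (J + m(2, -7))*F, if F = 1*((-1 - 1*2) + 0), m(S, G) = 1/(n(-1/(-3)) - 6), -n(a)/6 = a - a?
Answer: 67/2 ≈ 33.500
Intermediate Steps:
n(a) = 0 (n(a) = -6*(a - a) = -6*0 = 0)
m(S, G) = -1/6 (m(S, G) = 1/(0 - 6) = 1/(-6) = -1/6)
F = -3 (F = 1*((-1 - 2) + 0) = 1*(-3 + 0) = 1*(-3) = -3)
(J + m(2, -7))*F = (-11 - 1/6)*(-3) = -67/6*(-3) = 67/2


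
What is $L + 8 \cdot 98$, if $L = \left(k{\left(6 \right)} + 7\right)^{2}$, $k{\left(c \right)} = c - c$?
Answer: $833$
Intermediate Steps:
$k{\left(c \right)} = 0$
$L = 49$ ($L = \left(0 + 7\right)^{2} = 7^{2} = 49$)
$L + 8 \cdot 98 = 49 + 8 \cdot 98 = 49 + 784 = 833$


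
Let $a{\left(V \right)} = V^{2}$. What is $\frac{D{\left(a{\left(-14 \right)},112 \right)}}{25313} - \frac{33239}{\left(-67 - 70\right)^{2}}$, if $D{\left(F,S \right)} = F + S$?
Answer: $- \frac{835597955}{475099697} \approx -1.7588$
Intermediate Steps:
$\frac{D{\left(a{\left(-14 \right)},112 \right)}}{25313} - \frac{33239}{\left(-67 - 70\right)^{2}} = \frac{\left(-14\right)^{2} + 112}{25313} - \frac{33239}{\left(-67 - 70\right)^{2}} = \left(196 + 112\right) \frac{1}{25313} - \frac{33239}{\left(-137\right)^{2}} = 308 \cdot \frac{1}{25313} - \frac{33239}{18769} = \frac{308}{25313} - \frac{33239}{18769} = - \frac{835597955}{475099697}$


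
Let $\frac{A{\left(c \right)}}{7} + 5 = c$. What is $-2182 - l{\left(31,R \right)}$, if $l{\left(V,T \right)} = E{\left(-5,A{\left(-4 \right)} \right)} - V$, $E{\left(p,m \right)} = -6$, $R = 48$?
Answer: $-2145$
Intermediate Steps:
$A{\left(c \right)} = -35 + 7 c$
$l{\left(V,T \right)} = -6 - V$
$-2182 - l{\left(31,R \right)} = -2182 - \left(-6 - 31\right) = -2182 - -37 = -2182 + 37 = -2145$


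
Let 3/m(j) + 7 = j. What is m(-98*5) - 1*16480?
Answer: -8190563/497 ≈ -16480.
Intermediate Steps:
m(j) = 3/(-7 + j)
m(-98*5) - 1*16480 = 3/(-7 - 98*5) - 1*16480 = 3/(-7 - 490) - 16480 = 3/(-497) - 16480 = 3*(-1/497) - 16480 = -3/497 - 16480 = -8190563/497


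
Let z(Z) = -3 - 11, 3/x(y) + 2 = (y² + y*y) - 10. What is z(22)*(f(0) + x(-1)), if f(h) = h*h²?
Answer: 21/5 ≈ 4.2000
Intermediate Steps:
x(y) = 3/(-12 + 2*y²) (x(y) = 3/(-2 + ((y² + y*y) - 10)) = 3/(-2 + ((y² + y²) - 10)) = 3/(-2 + (2*y² - 10)) = 3/(-2 + (-10 + 2*y²)) = 3/(-12 + 2*y²))
z(Z) = -14
f(h) = h³
z(22)*(f(0) + x(-1)) = -14*(0³ + 3/(2*(-6 + (-1)²))) = -14*(0 + 3/(2*(-6 + 1))) = -14*(0 + (3/2)/(-5)) = -14*(0 + (3/2)*(-⅕)) = -14*(0 - 3/10) = -14*(-3/10) = 21/5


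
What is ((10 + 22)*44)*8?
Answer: 11264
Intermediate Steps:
((10 + 22)*44)*8 = (32*44)*8 = 1408*8 = 11264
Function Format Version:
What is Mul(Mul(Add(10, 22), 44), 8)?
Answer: 11264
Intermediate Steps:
Mul(Mul(Add(10, 22), 44), 8) = Mul(Mul(32, 44), 8) = Mul(1408, 8) = 11264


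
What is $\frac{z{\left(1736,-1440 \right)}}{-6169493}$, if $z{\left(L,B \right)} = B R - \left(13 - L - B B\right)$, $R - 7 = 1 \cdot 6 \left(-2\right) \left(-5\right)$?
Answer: $- \frac{1978843}{6169493} \approx -0.32075$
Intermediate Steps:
$R = 67$ ($R = 7 + 1 \cdot 6 \left(-2\right) \left(-5\right) = 7 + 6 \left(-2\right) \left(-5\right) = 7 - -60 = 7 + 60 = 67$)
$z{\left(L,B \right)} = -13 + L + B^{2} + 67 B$ ($z{\left(L,B \right)} = B 67 - \left(13 - L - B B\right) = 67 B - \left(13 - L - B^{2}\right) = 67 B + \left(-13 + L + B^{2}\right) = -13 + L + B^{2} + 67 B$)
$\frac{z{\left(1736,-1440 \right)}}{-6169493} = \frac{-13 + 1736 + \left(-1440\right)^{2} + 67 \left(-1440\right)}{-6169493} = \left(-13 + 1736 + 2073600 - 96480\right) \left(- \frac{1}{6169493}\right) = 1978843 \left(- \frac{1}{6169493}\right) = - \frac{1978843}{6169493}$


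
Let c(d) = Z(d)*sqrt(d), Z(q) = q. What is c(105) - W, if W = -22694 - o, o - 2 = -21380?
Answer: 1316 + 105*sqrt(105) ≈ 2391.9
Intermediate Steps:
o = -21378 (o = 2 - 21380 = -21378)
c(d) = d**(3/2) (c(d) = d*sqrt(d) = d**(3/2))
W = -1316 (W = -22694 - 1*(-21378) = -22694 + 21378 = -1316)
c(105) - W = 105**(3/2) - 1*(-1316) = 105*sqrt(105) + 1316 = 1316 + 105*sqrt(105)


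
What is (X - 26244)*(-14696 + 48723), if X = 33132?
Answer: 234377976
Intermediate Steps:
(X - 26244)*(-14696 + 48723) = (33132 - 26244)*(-14696 + 48723) = 6888*34027 = 234377976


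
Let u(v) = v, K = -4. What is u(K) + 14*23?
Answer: 318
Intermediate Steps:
u(K) + 14*23 = -4 + 14*23 = -4 + 322 = 318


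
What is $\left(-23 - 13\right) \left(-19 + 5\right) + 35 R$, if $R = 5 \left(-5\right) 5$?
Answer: $-3871$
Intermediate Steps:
$R = -125$ ($R = \left(-25\right) 5 = -125$)
$\left(-23 - 13\right) \left(-19 + 5\right) + 35 R = \left(-23 - 13\right) \left(-19 + 5\right) + 35 \left(-125\right) = \left(-36\right) \left(-14\right) - 4375 = 504 - 4375 = -3871$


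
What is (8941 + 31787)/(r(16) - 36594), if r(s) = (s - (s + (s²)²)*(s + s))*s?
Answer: -6788/5599827 ≈ -0.0012122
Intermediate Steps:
r(s) = s*(s - 2*s*(s + s⁴)) (r(s) = (s - (s + s⁴)*2*s)*s = (s - 2*s*(s + s⁴))*s = s*(s - 2*s*(s + s⁴)))
(8941 + 31787)/(r(16) - 36594) = (8941 + 31787)/(16²*(1 - 2*16 - 2*16⁴) - 36594) = 40728/(256*(1 - 32 - 2*65536) - 36594) = 40728/(256*(1 - 32 - 131072) - 36594) = 40728/(256*(-131103) - 36594) = 40728/(-33562368 - 36594) = 40728/(-33598962) = 40728*(-1/33598962) = -6788/5599827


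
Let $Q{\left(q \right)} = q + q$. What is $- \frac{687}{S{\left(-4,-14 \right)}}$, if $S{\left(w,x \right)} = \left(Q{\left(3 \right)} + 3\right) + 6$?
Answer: $- \frac{229}{5} \approx -45.8$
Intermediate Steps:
$Q{\left(q \right)} = 2 q$
$S{\left(w,x \right)} = 15$ ($S{\left(w,x \right)} = \left(2 \cdot 3 + 3\right) + 6 = \left(6 + 3\right) + 6 = 9 + 6 = 15$)
$- \frac{687}{S{\left(-4,-14 \right)}} = - \frac{687}{15} = \left(-687\right) \frac{1}{15} = - \frac{229}{5}$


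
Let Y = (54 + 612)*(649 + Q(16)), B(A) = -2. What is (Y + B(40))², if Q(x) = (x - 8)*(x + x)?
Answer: 363281041984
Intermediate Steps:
Q(x) = 2*x*(-8 + x) (Q(x) = (-8 + x)*(2*x) = 2*x*(-8 + x))
Y = 602730 (Y = (54 + 612)*(649 + 2*16*(-8 + 16)) = 666*(649 + 2*16*8) = 666*(649 + 256) = 666*905 = 602730)
(Y + B(40))² = (602730 - 2)² = 602728² = 363281041984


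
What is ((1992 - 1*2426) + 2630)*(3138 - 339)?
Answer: 6146604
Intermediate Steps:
((1992 - 1*2426) + 2630)*(3138 - 339) = ((1992 - 2426) + 2630)*2799 = (-434 + 2630)*2799 = 2196*2799 = 6146604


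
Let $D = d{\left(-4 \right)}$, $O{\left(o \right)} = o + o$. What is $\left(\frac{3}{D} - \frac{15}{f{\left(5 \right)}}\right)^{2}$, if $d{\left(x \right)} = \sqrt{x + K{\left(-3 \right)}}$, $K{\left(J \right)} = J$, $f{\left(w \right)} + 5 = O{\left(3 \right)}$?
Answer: $\frac{1566}{7} + \frac{90 i \sqrt{7}}{7} \approx 223.71 + 34.017 i$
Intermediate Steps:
$O{\left(o \right)} = 2 o$
$f{\left(w \right)} = 1$ ($f{\left(w \right)} = -5 + 2 \cdot 3 = -5 + 6 = 1$)
$d{\left(x \right)} = \sqrt{-3 + x}$ ($d{\left(x \right)} = \sqrt{x - 3} = \sqrt{-3 + x}$)
$D = i \sqrt{7}$ ($D = \sqrt{-3 - 4} = \sqrt{-7} = i \sqrt{7} \approx 2.6458 i$)
$\left(\frac{3}{D} - \frac{15}{f{\left(5 \right)}}\right)^{2} = \left(\frac{3}{i \sqrt{7}} - \frac{15}{1}\right)^{2} = \left(3 \left(- \frac{i \sqrt{7}}{7}\right) - 15\right)^{2} = \left(- \frac{3 i \sqrt{7}}{7} - 15\right)^{2} = \left(-15 - \frac{3 i \sqrt{7}}{7}\right)^{2}$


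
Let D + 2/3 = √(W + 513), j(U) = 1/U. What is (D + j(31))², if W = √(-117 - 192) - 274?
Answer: (-59 + 93*√(239 + I*√309))²/8649 ≈ 219.77 + 16.858*I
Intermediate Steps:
j(U) = 1/U
W = -274 + I*√309 (W = √(-309) - 274 = I*√309 - 274 = -274 + I*√309 ≈ -274.0 + 17.578*I)
D = -⅔ + √(239 + I*√309) (D = -⅔ + √((-274 + I*√309) + 513) = -⅔ + √(239 + I*√309) ≈ 14.803 + 0.56814*I)
(D + j(31))² = ((-⅔ + √(239 + I*√309)) + 1/31)² = (-59/93 + √(239 + I*√309))²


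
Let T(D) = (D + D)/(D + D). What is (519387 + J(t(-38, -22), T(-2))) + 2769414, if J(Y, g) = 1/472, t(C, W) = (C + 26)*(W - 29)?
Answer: 1552314073/472 ≈ 3.2888e+6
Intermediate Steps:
T(D) = 1 (T(D) = (2*D)/((2*D)) = (2*D)*(1/(2*D)) = 1)
t(C, W) = (-29 + W)*(26 + C) (t(C, W) = (26 + C)*(-29 + W) = (-29 + W)*(26 + C))
J(Y, g) = 1/472
(519387 + J(t(-38, -22), T(-2))) + 2769414 = (519387 + 1/472) + 2769414 = 245150665/472 + 2769414 = 1552314073/472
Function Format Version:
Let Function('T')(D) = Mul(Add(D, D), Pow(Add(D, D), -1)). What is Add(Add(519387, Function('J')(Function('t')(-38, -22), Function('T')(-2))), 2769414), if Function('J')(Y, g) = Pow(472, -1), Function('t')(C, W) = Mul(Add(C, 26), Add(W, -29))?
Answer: Rational(1552314073, 472) ≈ 3.2888e+6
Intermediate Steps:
Function('T')(D) = 1 (Function('T')(D) = Mul(Mul(2, D), Pow(Mul(2, D), -1)) = Mul(Mul(2, D), Mul(Rational(1, 2), Pow(D, -1))) = 1)
Function('t')(C, W) = Mul(Add(-29, W), Add(26, C)) (Function('t')(C, W) = Mul(Add(26, C), Add(-29, W)) = Mul(Add(-29, W), Add(26, C)))
Function('J')(Y, g) = Rational(1, 472)
Add(Add(519387, Function('J')(Function('t')(-38, -22), Function('T')(-2))), 2769414) = Add(Add(519387, Rational(1, 472)), 2769414) = Add(Rational(245150665, 472), 2769414) = Rational(1552314073, 472)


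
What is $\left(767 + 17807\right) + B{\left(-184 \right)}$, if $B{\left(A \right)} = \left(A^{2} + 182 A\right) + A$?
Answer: $18758$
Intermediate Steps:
$B{\left(A \right)} = A^{2} + 183 A$
$\left(767 + 17807\right) + B{\left(-184 \right)} = \left(767 + 17807\right) - 184 \left(183 - 184\right) = 18574 - -184 = 18574 + 184 = 18758$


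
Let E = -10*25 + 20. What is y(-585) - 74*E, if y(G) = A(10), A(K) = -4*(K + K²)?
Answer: 16580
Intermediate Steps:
A(K) = -4*K - 4*K²
y(G) = -440 (y(G) = -4*10*(1 + 10) = -4*10*11 = -440)
E = -230 (E = -250 + 20 = -230)
y(-585) - 74*E = -440 - 74*(-230) = -440 - 1*(-17020) = -440 + 17020 = 16580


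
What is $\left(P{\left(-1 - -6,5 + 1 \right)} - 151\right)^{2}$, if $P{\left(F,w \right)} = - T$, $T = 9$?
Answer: $25600$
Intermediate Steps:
$P{\left(F,w \right)} = -9$ ($P{\left(F,w \right)} = \left(-1\right) 9 = -9$)
$\left(P{\left(-1 - -6,5 + 1 \right)} - 151\right)^{2} = \left(-9 - 151\right)^{2} = \left(-160\right)^{2} = 25600$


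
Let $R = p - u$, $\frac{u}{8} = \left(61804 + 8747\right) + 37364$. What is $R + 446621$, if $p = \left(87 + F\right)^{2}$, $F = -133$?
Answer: $-414583$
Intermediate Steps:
$u = 863320$ ($u = 8 \left(\left(61804 + 8747\right) + 37364\right) = 8 \left(70551 + 37364\right) = 8 \cdot 107915 = 863320$)
$p = 2116$ ($p = \left(87 - 133\right)^{2} = \left(-46\right)^{2} = 2116$)
$R = -861204$ ($R = 2116 - 863320 = -861204$)
$R + 446621 = -861204 + 446621 = -414583$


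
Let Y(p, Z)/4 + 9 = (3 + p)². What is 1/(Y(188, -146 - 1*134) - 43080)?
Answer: 1/102808 ≈ 9.7269e-6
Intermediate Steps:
Y(p, Z) = -36 + 4*(3 + p)²
1/(Y(188, -146 - 1*134) - 43080) = 1/(4*188*(6 + 188) - 43080) = 1/(4*188*194 - 43080) = 1/(145888 - 43080) = 1/102808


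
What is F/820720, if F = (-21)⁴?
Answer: 194481/820720 ≈ 0.23696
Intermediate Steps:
F = 194481
F/820720 = 194481/820720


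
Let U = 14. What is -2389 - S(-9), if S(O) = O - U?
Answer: -2366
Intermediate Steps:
S(O) = -14 + O (S(O) = O - 1*14 = O - 14 = -14 + O)
-2389 - S(-9) = -2389 - (-14 - 9) = -2389 - 1*(-23) = -2389 + 23 = -2366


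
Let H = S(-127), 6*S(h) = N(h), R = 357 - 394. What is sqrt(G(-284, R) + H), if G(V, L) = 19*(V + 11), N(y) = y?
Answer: I*sqrt(187494)/6 ≈ 72.168*I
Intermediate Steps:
R = -37
S(h) = h/6
H = -127/6 (H = (1/6)*(-127) = -127/6 ≈ -21.167)
G(V, L) = 209 + 19*V (G(V, L) = 19*(11 + V) = 209 + 19*V)
sqrt(G(-284, R) + H) = sqrt((209 + 19*(-284)) - 127/6) = sqrt((209 - 5396) - 127/6) = sqrt(-5187 - 127/6) = sqrt(-31249/6) = I*sqrt(187494)/6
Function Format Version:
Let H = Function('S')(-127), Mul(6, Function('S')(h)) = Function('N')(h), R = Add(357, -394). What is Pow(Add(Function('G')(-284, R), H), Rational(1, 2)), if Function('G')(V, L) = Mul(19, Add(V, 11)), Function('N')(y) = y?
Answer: Mul(Rational(1, 6), I, Pow(187494, Rational(1, 2))) ≈ Mul(72.168, I)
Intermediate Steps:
R = -37
Function('S')(h) = Mul(Rational(1, 6), h)
H = Rational(-127, 6) (H = Mul(Rational(1, 6), -127) = Rational(-127, 6) ≈ -21.167)
Function('G')(V, L) = Add(209, Mul(19, V)) (Function('G')(V, L) = Mul(19, Add(11, V)) = Add(209, Mul(19, V)))
Pow(Add(Function('G')(-284, R), H), Rational(1, 2)) = Pow(Add(Add(209, Mul(19, -284)), Rational(-127, 6)), Rational(1, 2)) = Pow(Add(Add(209, -5396), Rational(-127, 6)), Rational(1, 2)) = Pow(Add(-5187, Rational(-127, 6)), Rational(1, 2)) = Pow(Rational(-31249, 6), Rational(1, 2)) = Mul(Rational(1, 6), I, Pow(187494, Rational(1, 2)))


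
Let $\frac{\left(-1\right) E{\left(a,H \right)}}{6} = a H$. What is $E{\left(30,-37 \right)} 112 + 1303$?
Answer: $747223$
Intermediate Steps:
$E{\left(a,H \right)} = - 6 H a$ ($E{\left(a,H \right)} = - 6 a H = - 6 H a$)
$E{\left(30,-37 \right)} 112 + 1303 = \left(-6\right) \left(-37\right) 30 \cdot 112 + 1303 = 6660 \cdot 112 + 1303 = 745920 + 1303 = 747223$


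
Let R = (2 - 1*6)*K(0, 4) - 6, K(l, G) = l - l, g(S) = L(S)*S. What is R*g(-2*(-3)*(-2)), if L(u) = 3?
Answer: 216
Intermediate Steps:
g(S) = 3*S
K(l, G) = 0
R = -6 (R = (2 - 1*6)*0 - 6 = (2 - 6)*0 - 6 = -4*0 - 6 = 0 - 6 = -6)
R*g(-2*(-3)*(-2)) = -18*-2*(-3)*(-2) = -18*6*(-2) = -18*(-12) = -6*(-36) = 216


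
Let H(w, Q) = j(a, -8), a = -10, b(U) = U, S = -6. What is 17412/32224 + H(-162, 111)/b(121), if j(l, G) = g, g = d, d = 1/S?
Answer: 1576111/2924328 ≈ 0.53897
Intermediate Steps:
d = -1/6 (d = 1/(-6) = -1/6 ≈ -0.16667)
g = -1/6 ≈ -0.16667
j(l, G) = -1/6
H(w, Q) = -1/6
17412/32224 + H(-162, 111)/b(121) = 17412/32224 - 1/6/121 = 17412*(1/32224) - 1/6*1/121 = 4353/8056 - 1/726 = 1576111/2924328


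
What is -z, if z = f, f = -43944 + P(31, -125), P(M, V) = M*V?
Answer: 47819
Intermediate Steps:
f = -47819 (f = -43944 + 31*(-125) = -43944 - 3875 = -47819)
z = -47819
-z = -1*(-47819) = 47819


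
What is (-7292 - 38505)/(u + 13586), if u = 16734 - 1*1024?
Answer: -45797/29296 ≈ -1.5633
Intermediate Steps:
u = 15710 (u = 16734 - 1024 = 15710)
(-7292 - 38505)/(u + 13586) = (-7292 - 38505)/(15710 + 13586) = -45797/29296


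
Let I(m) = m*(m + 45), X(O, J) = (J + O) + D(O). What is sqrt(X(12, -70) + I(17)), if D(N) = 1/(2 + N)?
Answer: sqrt(195230)/14 ≈ 31.561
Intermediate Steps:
X(O, J) = J + O + 1/(2 + O) (X(O, J) = (J + O) + 1/(2 + O) = J + O + 1/(2 + O))
I(m) = m*(45 + m)
sqrt(X(12, -70) + I(17)) = sqrt((1 + (2 + 12)*(-70 + 12))/(2 + 12) + 17*(45 + 17)) = sqrt((1 + 14*(-58))/14 + 17*62) = sqrt((1 - 812)/14 + 1054) = sqrt((1/14)*(-811) + 1054) = sqrt(-811/14 + 1054) = sqrt(13945/14) = sqrt(195230)/14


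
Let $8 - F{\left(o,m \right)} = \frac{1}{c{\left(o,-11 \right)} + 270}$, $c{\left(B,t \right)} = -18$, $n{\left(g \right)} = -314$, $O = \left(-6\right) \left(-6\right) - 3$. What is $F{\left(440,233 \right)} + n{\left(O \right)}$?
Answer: $- \frac{77113}{252} \approx -306.0$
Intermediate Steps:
$O = 33$ ($O = 36 + \left(-4 + 1\right) = 36 - 3 = 33$)
$F{\left(o,m \right)} = \frac{2015}{252}$ ($F{\left(o,m \right)} = 8 - \frac{1}{-18 + 270} = 8 - \frac{1}{252} = \frac{2015}{252}$)
$F{\left(440,233 \right)} + n{\left(O \right)} = \frac{2015}{252} - 314 = - \frac{77113}{252}$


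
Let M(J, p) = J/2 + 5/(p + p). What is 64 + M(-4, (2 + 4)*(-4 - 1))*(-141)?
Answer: 1431/4 ≈ 357.75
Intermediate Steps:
M(J, p) = J/2 + 5/(2*p) (M(J, p) = J*(1/2) + 5/((2*p)) = J/2 + 5*(1/(2*p)) = J/2 + 5/(2*p))
64 + M(-4, (2 + 4)*(-4 - 1))*(-141) = 64 + ((5 - 4*(2 + 4)*(-4 - 1))/(2*(((2 + 4)*(-4 - 1)))))*(-141) = 64 + ((5 - 24*(-5))/(2*((6*(-5)))))*(-141) = 64 + ((1/2)*(5 - 4*(-30))/(-30))*(-141) = 64 + ((1/2)*(-1/30)*(5 + 120))*(-141) = 64 + ((1/2)*(-1/30)*125)*(-141) = 64 - 25/12*(-141) = 64 + 1175/4 = 1431/4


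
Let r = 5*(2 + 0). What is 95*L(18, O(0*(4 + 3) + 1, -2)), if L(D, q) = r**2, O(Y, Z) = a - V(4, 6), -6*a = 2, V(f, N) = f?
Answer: 9500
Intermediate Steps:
a = -1/3 (a = -1/6*2 = -1/3 ≈ -0.33333)
r = 10 (r = 5*2 = 10)
O(Y, Z) = -13/3 (O(Y, Z) = -1/3 - 1*4 = -1/3 - 4 = -13/3)
L(D, q) = 100 (L(D, q) = 10**2 = 100)
95*L(18, O(0*(4 + 3) + 1, -2)) = 95*100 = 9500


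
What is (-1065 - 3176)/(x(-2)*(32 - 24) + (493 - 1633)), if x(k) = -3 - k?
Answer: 4241/1148 ≈ 3.6943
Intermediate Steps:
(-1065 - 3176)/(x(-2)*(32 - 24) + (493 - 1633)) = (-1065 - 3176)/((-3 - 1*(-2))*(32 - 24) + (493 - 1633)) = -4241/((-3 + 2)*8 - 1140) = -4241/(-1*8 - 1140) = -4241/(-8 - 1140) = -4241/(-1148) = -4241*(-1/1148) = 4241/1148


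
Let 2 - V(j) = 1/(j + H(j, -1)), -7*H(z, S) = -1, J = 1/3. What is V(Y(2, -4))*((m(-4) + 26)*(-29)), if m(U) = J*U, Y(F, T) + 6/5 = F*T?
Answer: -478558/317 ≈ -1509.6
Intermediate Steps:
Y(F, T) = -6/5 + F*T
J = 1/3 ≈ 0.33333
H(z, S) = 1/7 (H(z, S) = -1/7*(-1) = 1/7)
V(j) = 2 - 1/(1/7 + j) (V(j) = 2 - 1/(j + 1/7) = 2 - 1/(1/7 + j))
m(U) = U/3
V(Y(2, -4))*((m(-4) + 26)*(-29)) = ((-5 + 14*(-6/5 + 2*(-4)))/(1 + 7*(-6/5 + 2*(-4))))*(((1/3)*(-4) + 26)*(-29)) = ((-5 + 14*(-6/5 - 8))/(1 + 7*(-6/5 - 8)))*((-4/3 + 26)*(-29)) = ((-5 + 14*(-46/5))/(1 + 7*(-46/5)))*((74/3)*(-29)) = ((-5 - 644/5)/(1 - 322/5))*(-2146/3) = (-669/5/(-317/5))*(-2146/3) = -5/317*(-669/5)*(-2146/3) = (669/317)*(-2146/3) = -478558/317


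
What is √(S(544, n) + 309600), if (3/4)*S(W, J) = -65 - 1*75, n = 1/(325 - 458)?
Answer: 4*√174045/3 ≈ 556.25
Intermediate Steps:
n = -1/133 (n = 1/(-133) = -1/133 ≈ -0.0075188)
S(W, J) = -560/3 (S(W, J) = 4*(-65 - 1*75)/3 = 4*(-65 - 75)/3 = (4/3)*(-140) = -560/3)
√(S(544, n) + 309600) = √(-560/3 + 309600) = √(928240/3) = 4*√174045/3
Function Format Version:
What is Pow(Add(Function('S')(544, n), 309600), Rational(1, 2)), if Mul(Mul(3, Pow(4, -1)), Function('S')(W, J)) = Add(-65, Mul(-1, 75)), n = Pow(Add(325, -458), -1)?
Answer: Mul(Rational(4, 3), Pow(174045, Rational(1, 2))) ≈ 556.25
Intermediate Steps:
n = Rational(-1, 133) (n = Pow(-133, -1) = Rational(-1, 133) ≈ -0.0075188)
Function('S')(W, J) = Rational(-560, 3) (Function('S')(W, J) = Mul(Rational(4, 3), Add(-65, Mul(-1, 75))) = Mul(Rational(4, 3), Add(-65, -75)) = Mul(Rational(4, 3), -140) = Rational(-560, 3))
Pow(Add(Function('S')(544, n), 309600), Rational(1, 2)) = Pow(Add(Rational(-560, 3), 309600), Rational(1, 2)) = Pow(Rational(928240, 3), Rational(1, 2)) = Mul(Rational(4, 3), Pow(174045, Rational(1, 2)))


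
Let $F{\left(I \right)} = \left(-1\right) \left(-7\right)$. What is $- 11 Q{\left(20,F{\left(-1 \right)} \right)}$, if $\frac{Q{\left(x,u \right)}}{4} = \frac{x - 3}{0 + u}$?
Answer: $- \frac{748}{7} \approx -106.86$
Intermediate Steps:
$F{\left(I \right)} = 7$
$Q{\left(x,u \right)} = \frac{4 \left(-3 + x\right)}{u}$ ($Q{\left(x,u \right)} = 4 \frac{x - 3}{0 + u} = 4 \frac{-3 + x}{u} = \frac{4 \left(-3 + x\right)}{u}$)
$- 11 Q{\left(20,F{\left(-1 \right)} \right)} = - 11 \frac{4 \left(-3 + 20\right)}{7} = - 11 \cdot 4 \cdot \frac{1}{7} \cdot 17 = \left(-11\right) \frac{68}{7} = - \frac{748}{7}$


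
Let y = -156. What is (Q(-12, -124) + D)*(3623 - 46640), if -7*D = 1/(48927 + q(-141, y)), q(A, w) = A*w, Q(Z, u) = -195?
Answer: 1388157098744/165487 ≈ 8.3883e+6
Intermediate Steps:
D = -1/496461 (D = -1/(7*(48927 - 141*(-156))) = -1/(7*(48927 + 21996)) = -⅐/70923 = -⅐*1/70923 = -1/496461 ≈ -2.0143e-6)
(Q(-12, -124) + D)*(3623 - 46640) = (-195 - 1/496461)*(3623 - 46640) = -96809896/496461*(-43017) = 1388157098744/165487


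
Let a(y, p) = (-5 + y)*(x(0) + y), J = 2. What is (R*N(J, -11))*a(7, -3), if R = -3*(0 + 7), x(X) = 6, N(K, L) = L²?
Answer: -66066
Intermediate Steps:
R = -21 (R = -3*7 = -21)
a(y, p) = (-5 + y)*(6 + y)
(R*N(J, -11))*a(7, -3) = (-21*(-11)²)*(-30 + 7 + 7²) = (-21*121)*(-30 + 7 + 49) = -2541*26 = -66066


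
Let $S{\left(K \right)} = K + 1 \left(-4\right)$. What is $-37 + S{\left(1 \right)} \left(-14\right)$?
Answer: $5$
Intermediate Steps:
$S{\left(K \right)} = -4 + K$ ($S{\left(K \right)} = K - 4 = -4 + K$)
$-37 + S{\left(1 \right)} \left(-14\right) = -37 + \left(-4 + 1\right) \left(-14\right) = -37 - -42 = -37 + 42 = 5$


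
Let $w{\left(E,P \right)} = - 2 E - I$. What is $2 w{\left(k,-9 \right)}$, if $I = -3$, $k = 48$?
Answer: $-186$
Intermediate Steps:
$w{\left(E,P \right)} = 3 - 2 E$ ($w{\left(E,P \right)} = - 2 E - -3 = - 2 E + 3 = 3 - 2 E$)
$2 w{\left(k,-9 \right)} = 2 \left(3 - 96\right) = 2 \left(-93\right) = -186$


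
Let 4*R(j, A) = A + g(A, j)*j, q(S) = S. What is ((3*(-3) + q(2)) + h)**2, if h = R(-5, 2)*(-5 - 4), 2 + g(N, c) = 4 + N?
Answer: 4489/4 ≈ 1122.3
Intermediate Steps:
g(N, c) = 2 + N (g(N, c) = -2 + (4 + N) = 2 + N)
R(j, A) = A/4 + j*(2 + A)/4 (R(j, A) = (A + (2 + A)*j)/4 = (A + j*(2 + A))/4 = A/4 + j*(2 + A)/4)
h = 81/2 (h = ((1/4)*2 + (1/4)*(-5)*(2 + 2))*(-5 - 4) = (1/2 + (1/4)*(-5)*4)*(-9) = (1/2 - 5)*(-9) = -9/2*(-9) = 81/2 ≈ 40.500)
((3*(-3) + q(2)) + h)**2 = ((3*(-3) + 2) + 81/2)**2 = ((-9 + 2) + 81/2)**2 = (-7 + 81/2)**2 = (67/2)**2 = 4489/4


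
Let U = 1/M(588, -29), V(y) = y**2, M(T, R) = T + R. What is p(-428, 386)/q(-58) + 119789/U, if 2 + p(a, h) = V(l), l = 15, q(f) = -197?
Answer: 13191523824/197 ≈ 6.6962e+7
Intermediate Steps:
M(T, R) = R + T
p(a, h) = 223 (p(a, h) = -2 + 15**2 = -2 + 225 = 223)
U = 1/559 (U = 1/(-29 + 588) = 1/559 ≈ 0.0017889)
p(-428, 386)/q(-58) + 119789/U = 223/(-197) + 119789/(1/559) = 223*(-1/197) + 119789*559 = -223/197 + 66962051 = 13191523824/197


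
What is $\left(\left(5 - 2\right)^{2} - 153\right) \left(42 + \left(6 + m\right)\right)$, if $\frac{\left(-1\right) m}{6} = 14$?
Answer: $5184$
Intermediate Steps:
$m = -84$ ($m = \left(-6\right) 14 = -84$)
$\left(\left(5 - 2\right)^{2} - 153\right) \left(42 + \left(6 + m\right)\right) = \left(\left(5 - 2\right)^{2} - 153\right) \left(42 + \left(6 - 84\right)\right) = \left(3^{2} - 153\right) \left(42 - 78\right) = \left(9 - 153\right) \left(-36\right) = \left(-144\right) \left(-36\right) = 5184$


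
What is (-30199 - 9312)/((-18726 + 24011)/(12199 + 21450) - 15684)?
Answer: 189929377/75392233 ≈ 2.5192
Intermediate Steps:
(-30199 - 9312)/((-18726 + 24011)/(12199 + 21450) - 15684) = -39511/(5285/33649 - 15684) = -39511/(5285*(1/33649) - 15684) = -39511/(755/4807 - 15684) = -39511/(-75392233/4807) = -39511*(-4807/75392233) = 189929377/75392233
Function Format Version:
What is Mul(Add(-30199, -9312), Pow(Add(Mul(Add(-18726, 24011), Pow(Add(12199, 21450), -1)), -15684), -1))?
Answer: Rational(189929377, 75392233) ≈ 2.5192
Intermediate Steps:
Mul(Add(-30199, -9312), Pow(Add(Mul(Add(-18726, 24011), Pow(Add(12199, 21450), -1)), -15684), -1)) = Mul(-39511, Pow(Add(Mul(5285, Pow(33649, -1)), -15684), -1)) = Mul(-39511, Pow(Add(Mul(5285, Rational(1, 33649)), -15684), -1)) = Mul(-39511, Pow(Add(Rational(755, 4807), -15684), -1)) = Mul(-39511, Pow(Rational(-75392233, 4807), -1)) = Mul(-39511, Rational(-4807, 75392233)) = Rational(189929377, 75392233)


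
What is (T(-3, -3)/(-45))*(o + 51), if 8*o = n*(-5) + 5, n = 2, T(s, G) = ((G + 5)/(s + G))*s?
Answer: -403/360 ≈ -1.1194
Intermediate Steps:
T(s, G) = s*(5 + G)/(G + s) (T(s, G) = ((5 + G)/(G + s))*s = s*(5 + G)/(G + s))
o = -5/8 (o = (2*(-5) + 5)/8 = (-10 + 5)/8 = (1/8)*(-5) = -5/8 ≈ -0.62500)
(T(-3, -3)/(-45))*(o + 51) = (-3*(5 - 3)/(-3 - 3)/(-45))*(-5/8 + 51) = (-3*2/(-6)*(-1/45))*(403/8) = (-3*(-1/6)*2*(-1/45))*(403/8) = (1*(-1/45))*(403/8) = -1/45*403/8 = -403/360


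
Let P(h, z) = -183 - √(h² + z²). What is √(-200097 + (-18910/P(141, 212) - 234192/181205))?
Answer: √(-1201739933985231905 - 32851389306038925*√2593)/(181205*√(183 + 5*√2593)) ≈ 447.28*I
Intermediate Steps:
√(-200097 + (-18910/P(141, 212) - 234192/181205)) = √(-200097 + (-18910/(-183 - √(141² + 212²)) - 234192/181205)) = √(-200097 + (-18910/(-183 - √(19881 + 44944)) - 234192*1/181205)) = √(-200097 + (-18910/(-183 - √64825) - 234192/181205)) = √(-200097 + (-18910/(-183 - 5*√2593) - 234192/181205)) = √(-200097 + (-234192/181205 - 18910/(-183 - 5*√2593))) = √(-36258811077/181205 - 18910/(-183 - 5*√2593))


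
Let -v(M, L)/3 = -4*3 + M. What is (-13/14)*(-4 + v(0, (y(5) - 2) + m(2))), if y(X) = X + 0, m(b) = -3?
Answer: -208/7 ≈ -29.714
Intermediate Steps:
y(X) = X
v(M, L) = 36 - 3*M (v(M, L) = -3*(-4*3 + M) = -3*(-12 + M) = 36 - 3*M)
(-13/14)*(-4 + v(0, (y(5) - 2) + m(2))) = (-13/14)*(-4 + (36 - 3*0)) = (-13*1/14)*(-4 + (36 + 0)) = -13*(-4 + 36)/14 = -13/14*32 = -208/7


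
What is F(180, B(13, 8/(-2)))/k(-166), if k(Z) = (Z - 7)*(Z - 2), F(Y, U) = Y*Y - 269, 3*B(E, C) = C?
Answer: 32131/29064 ≈ 1.1055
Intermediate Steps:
B(E, C) = C/3
F(Y, U) = -269 + Y² (F(Y, U) = Y² - 269 = -269 + Y²)
k(Z) = (-7 + Z)*(-2 + Z)
F(180, B(13, 8/(-2)))/k(-166) = (-269 + 180²)/(14 + (-166)² - 9*(-166)) = (-269 + 32400)/(14 + 27556 + 1494) = 32131/29064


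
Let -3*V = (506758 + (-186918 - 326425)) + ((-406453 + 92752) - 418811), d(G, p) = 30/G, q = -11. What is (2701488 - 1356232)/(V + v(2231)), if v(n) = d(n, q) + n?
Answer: 204631782/37814945 ≈ 5.4114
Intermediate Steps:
v(n) = n + 30/n (v(n) = 30/n + n = n + 30/n)
V = 739097/3 (V = -((506758 + (-186918 - 326425)) + ((-406453 + 92752) - 418811))/3 = -((506758 - 513343) + (-313701 - 418811))/3 = -(-6585 - 732512)/3 = -⅓*(-739097) = 739097/3 ≈ 2.4637e+5)
(2701488 - 1356232)/(V + v(2231)) = (2701488 - 1356232)/(739097/3 + (2231 + 30/2231)) = 1345256/(739097/3 + (2231 + 30*(1/2231))) = 1345256/(739097/3 + (2231 + 30/2231)) = 1345256/(739097/3 + 4977391/2231) = 1345256/(1663857580/6693) = 1345256*(6693/1663857580) = 204631782/37814945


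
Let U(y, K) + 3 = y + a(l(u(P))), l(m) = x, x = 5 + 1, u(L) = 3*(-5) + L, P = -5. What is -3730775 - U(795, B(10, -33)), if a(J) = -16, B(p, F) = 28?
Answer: -3731551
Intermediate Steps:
u(L) = -15 + L
x = 6
l(m) = 6
U(y, K) = -19 + y (U(y, K) = -3 + (y - 16) = -3 + (-16 + y) = -19 + y)
-3730775 - U(795, B(10, -33)) = -3730775 - (-19 + 795) = -3730775 - 1*776 = -3730775 - 776 = -3731551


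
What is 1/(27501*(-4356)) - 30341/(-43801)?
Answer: 3634680511595/5247112587156 ≈ 0.69270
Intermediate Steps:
1/(27501*(-4356)) - 30341/(-43801) = (1/27501)*(-1/4356) - 30341*(-1/43801) = -1/119794356 + 30341/43801 = 3634680511595/5247112587156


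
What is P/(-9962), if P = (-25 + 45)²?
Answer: -200/4981 ≈ -0.040153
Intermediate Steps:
P = 400 (P = 20² = 400)
P/(-9962) = 400/(-9962) = 400*(-1/9962) = -200/4981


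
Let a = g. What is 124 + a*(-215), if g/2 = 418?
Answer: -179616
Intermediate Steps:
g = 836 (g = 2*418 = 836)
a = 836
124 + a*(-215) = 124 + 836*(-215) = 124 - 179740 = -179616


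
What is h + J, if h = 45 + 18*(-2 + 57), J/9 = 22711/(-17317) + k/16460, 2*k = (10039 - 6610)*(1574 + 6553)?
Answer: 4926530300319/570075640 ≈ 8641.9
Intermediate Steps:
k = 27867483/2 (k = ((10039 - 6610)*(1574 + 6553))/2 = (3429*8127)/2 = (½)*27867483 = 27867483/2 ≈ 1.3934e+7)
J = 4336502012919/570075640 (J = 9*(22711/(-17317) + (27867483/2)/16460) = 9*(22711*(-1/17317) + (27867483/2)*(1/16460)) = 9*(-22711/17317 + 27867483/32920) = 9*(481833556991/570075640) = 4336502012919/570075640 ≈ 7606.9)
h = 1035 (h = 45 + 18*55 = 45 + 990 = 1035)
h + J = 1035 + 4336502012919/570075640 = 4926530300319/570075640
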